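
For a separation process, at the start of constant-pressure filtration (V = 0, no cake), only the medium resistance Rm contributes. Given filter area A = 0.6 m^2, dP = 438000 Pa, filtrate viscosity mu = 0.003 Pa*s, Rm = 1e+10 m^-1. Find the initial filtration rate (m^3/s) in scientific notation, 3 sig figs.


rate = A * dP / (mu * Rm)
rate = 0.6 * 438000 / (0.003 * 1e+10)
rate = 262800.0 / 3.000e+07
rate = 8.76e-03 m^3/s


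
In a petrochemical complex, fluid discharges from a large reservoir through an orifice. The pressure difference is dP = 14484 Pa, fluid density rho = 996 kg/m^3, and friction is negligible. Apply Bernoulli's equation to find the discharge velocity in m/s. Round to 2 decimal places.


v = sqrt(2*dP/rho)
v = sqrt(2*14484/996)
v = sqrt(29.084337)
v = 5.39 m/s


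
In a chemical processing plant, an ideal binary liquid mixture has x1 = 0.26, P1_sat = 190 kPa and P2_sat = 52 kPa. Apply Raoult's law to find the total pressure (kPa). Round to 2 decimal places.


P = x1*P1_sat + x2*P2_sat
x2 = 1 - x1 = 1 - 0.26 = 0.74
P = 0.26*190 + 0.74*52
P = 49.4 + 38.48
P = 87.88 kPa


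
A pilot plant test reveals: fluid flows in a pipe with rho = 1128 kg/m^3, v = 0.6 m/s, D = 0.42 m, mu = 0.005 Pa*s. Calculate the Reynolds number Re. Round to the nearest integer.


Re = rho * v * D / mu
Re = 1128 * 0.6 * 0.42 / 0.005
Re = 284.256 / 0.005
Re = 56851


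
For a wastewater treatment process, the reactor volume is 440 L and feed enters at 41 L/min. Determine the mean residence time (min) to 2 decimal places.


tau = V / v0
tau = 440 / 41
tau = 10.73 min


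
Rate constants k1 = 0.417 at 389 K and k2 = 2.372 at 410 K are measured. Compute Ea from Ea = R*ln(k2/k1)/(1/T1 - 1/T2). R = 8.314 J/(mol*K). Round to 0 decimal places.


Ea = R * ln(k2/k1) / (1/T1 - 1/T2)
ln(k2/k1) = ln(2.372/0.417) = 1.7384025
1/T1 - 1/T2 = 1/389 - 1/410 = 0.000131669697
Ea = 8.314 * 1.7384025 / 0.000131669697
Ea = 109768 J/mol


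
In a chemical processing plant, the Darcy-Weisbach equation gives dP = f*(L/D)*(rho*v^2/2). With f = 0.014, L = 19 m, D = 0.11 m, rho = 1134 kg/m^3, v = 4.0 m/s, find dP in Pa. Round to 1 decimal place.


dP = f * (L/D) * (rho*v^2/2)
dP = 0.014 * (19/0.11) * (1134*4.0^2/2)
L/D = 172.72727273
rho*v^2/2 = 1134*16.0/2 = 9072.0
dP = 0.014 * 172.72727273 * 9072.0
dP = 21937.7 Pa


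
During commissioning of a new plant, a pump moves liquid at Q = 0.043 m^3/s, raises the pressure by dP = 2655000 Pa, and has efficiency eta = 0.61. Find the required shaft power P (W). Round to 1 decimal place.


P = Q * dP / eta
P = 0.043 * 2655000 / 0.61
P = 114165.0 / 0.61
P = 187155.7 W


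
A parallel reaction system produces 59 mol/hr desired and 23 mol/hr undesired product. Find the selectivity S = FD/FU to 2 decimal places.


S = desired product rate / undesired product rate
S = 59 / 23
S = 2.57


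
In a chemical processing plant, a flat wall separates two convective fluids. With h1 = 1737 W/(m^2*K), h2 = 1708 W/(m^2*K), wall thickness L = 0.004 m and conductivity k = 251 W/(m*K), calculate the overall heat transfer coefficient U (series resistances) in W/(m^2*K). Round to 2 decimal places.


1/U = 1/h1 + L/k + 1/h2
1/U = 1/1737 + 0.004/251 + 1/1708
1/U = 0.0005757052 + 1.59363e-05 + 0.0005854801
1/U = 0.0011771216
U = 849.53 W/(m^2*K)


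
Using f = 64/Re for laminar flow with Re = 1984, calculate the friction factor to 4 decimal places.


f = 64 / Re
f = 64 / 1984
f = 0.0323


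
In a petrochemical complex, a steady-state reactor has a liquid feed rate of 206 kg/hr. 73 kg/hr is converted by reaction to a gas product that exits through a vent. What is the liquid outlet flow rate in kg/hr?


Steady-state mass balance on the main outlet: F_out = F_in - F_removed
F_out = 206 - 73
F_out = 133 kg/hr


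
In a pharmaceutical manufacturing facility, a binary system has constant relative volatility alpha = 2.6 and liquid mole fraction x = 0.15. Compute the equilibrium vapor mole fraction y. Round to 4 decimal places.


y = alpha*x / (1 + (alpha-1)*x)
y = 2.6*0.15 / (1 + (2.6-1)*0.15)
y = 0.39 / (1 + 0.24)
y = 0.39 / 1.24
y = 0.3145


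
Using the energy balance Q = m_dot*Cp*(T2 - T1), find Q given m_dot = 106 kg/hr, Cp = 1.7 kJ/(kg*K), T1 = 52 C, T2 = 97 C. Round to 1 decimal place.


Q = m_dot * Cp * (T2 - T1)
Q = 106 * 1.7 * (97 - 52)
Q = 106 * 1.7 * 45
Q = 8109.0 kJ/hr


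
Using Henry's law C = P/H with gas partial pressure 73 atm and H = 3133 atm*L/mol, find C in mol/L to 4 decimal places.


C = P / H
C = 73 / 3133
C = 0.0233 mol/L


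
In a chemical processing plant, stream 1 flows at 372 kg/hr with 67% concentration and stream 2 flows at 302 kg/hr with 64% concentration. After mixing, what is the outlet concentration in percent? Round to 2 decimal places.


Mass balance on solute: F1*x1 + F2*x2 = F3*x3
F3 = F1 + F2 = 372 + 302 = 674 kg/hr
x3 = (F1*x1 + F2*x2)/F3
x3 = (372*0.67 + 302*0.64) / 674
x3 = 65.66%


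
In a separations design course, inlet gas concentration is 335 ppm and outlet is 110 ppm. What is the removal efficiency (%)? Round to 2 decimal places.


Efficiency = (G_in - G_out) / G_in * 100%
Efficiency = (335 - 110) / 335 * 100
Efficiency = 225 / 335 * 100
Efficiency = 67.16%


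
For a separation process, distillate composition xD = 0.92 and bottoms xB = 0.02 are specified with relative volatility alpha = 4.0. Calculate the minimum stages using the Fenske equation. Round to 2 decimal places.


N_min = ln((xD*(1-xB))/(xB*(1-xD))) / ln(alpha)
Numerator inside ln: 0.9016 / 0.0016 = 563.5
ln(563.5) = 6.334167
ln(alpha) = ln(4.0) = 1.386294
N_min = 6.334167 / 1.386294 = 4.57


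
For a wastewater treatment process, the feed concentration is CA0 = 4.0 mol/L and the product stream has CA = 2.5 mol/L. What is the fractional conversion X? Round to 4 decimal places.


X = (CA0 - CA) / CA0
X = (4.0 - 2.5) / 4.0
X = 1.5 / 4.0
X = 0.3750


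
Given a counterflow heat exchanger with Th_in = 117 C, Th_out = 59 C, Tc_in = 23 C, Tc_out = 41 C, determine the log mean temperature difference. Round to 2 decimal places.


dT1 = Th_in - Tc_out = 117 - 41 = 76
dT2 = Th_out - Tc_in = 59 - 23 = 36
LMTD = (dT1 - dT2) / ln(dT1/dT2)
LMTD = (76 - 36) / ln(76/36)
LMTD = 53.53 K


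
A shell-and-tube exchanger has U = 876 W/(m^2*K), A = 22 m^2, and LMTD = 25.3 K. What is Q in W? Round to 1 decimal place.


Q = U * A * LMTD
Q = 876 * 22 * 25.3
Q = 487581.6 W


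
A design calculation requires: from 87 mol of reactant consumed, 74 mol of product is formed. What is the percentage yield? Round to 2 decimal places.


Yield = (moles product / moles consumed) * 100%
Yield = (74 / 87) * 100
Yield = 0.8506 * 100
Yield = 85.06%


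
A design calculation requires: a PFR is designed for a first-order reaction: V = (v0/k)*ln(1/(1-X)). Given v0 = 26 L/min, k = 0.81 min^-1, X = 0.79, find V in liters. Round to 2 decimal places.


V = (v0/k) * ln(1/(1-X))
V = (26/0.81) * ln(1/(1-0.79))
V = 32.098765 * ln(4.761905)
V = 32.098765 * 1.560648
V = 50.09 L


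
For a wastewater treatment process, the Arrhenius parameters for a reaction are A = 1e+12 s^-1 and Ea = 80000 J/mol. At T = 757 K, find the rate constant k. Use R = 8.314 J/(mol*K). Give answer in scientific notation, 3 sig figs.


k = A * exp(-Ea/(R*T))
k = 1e+12 * exp(-80000 / (8.314 * 757))
k = 1e+12 * exp(-12.711128)
k = 3.02e+06


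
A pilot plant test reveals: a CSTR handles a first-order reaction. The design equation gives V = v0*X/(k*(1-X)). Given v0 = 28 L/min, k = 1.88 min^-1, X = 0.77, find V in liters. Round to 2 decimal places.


V = v0 * X / (k * (1 - X))
V = 28 * 0.77 / (1.88 * (1 - 0.77))
V = 21.56 / (1.88 * 0.23)
V = 21.56 / 0.4324
V = 49.86 L


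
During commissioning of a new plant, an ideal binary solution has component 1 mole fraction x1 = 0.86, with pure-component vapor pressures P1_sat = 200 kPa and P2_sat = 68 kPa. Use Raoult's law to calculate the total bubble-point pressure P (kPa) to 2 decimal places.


P = x1*P1_sat + x2*P2_sat
x2 = 1 - x1 = 1 - 0.86 = 0.14
P = 0.86*200 + 0.14*68
P = 172.0 + 9.52
P = 181.52 kPa


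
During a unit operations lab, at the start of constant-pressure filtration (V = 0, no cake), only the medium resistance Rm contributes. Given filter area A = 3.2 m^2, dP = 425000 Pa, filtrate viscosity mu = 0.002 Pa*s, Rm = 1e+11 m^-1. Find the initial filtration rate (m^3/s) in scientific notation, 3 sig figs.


rate = A * dP / (mu * Rm)
rate = 3.2 * 425000 / (0.002 * 1e+11)
rate = 1360000.0 / 2.000e+08
rate = 6.80e-03 m^3/s


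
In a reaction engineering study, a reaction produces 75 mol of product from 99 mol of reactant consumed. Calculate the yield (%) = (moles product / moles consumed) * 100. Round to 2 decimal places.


Yield = (moles product / moles consumed) * 100%
Yield = (75 / 99) * 100
Yield = 0.7576 * 100
Yield = 75.76%


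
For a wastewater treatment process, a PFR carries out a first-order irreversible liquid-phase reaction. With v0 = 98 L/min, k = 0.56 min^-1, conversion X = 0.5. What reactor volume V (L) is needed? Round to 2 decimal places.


V = (v0/k) * ln(1/(1-X))
V = (98/0.56) * ln(1/(1-0.5))
V = 175.0 * ln(2.0)
V = 175.0 * 0.693147
V = 121.30 L


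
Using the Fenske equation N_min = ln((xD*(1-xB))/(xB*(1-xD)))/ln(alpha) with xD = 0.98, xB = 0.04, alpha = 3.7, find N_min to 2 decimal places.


N_min = ln((xD*(1-xB))/(xB*(1-xD))) / ln(alpha)
Numerator inside ln: 0.9408 / 0.0008 = 1176.0
ln(1176.0) = 7.069874
ln(alpha) = ln(3.7) = 1.308333
N_min = 7.069874 / 1.308333 = 5.40


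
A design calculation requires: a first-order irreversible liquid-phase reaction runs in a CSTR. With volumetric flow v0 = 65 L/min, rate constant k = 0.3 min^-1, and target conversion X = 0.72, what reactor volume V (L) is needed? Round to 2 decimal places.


V = v0 * X / (k * (1 - X))
V = 65 * 0.72 / (0.3 * (1 - 0.72))
V = 46.8 / (0.3 * 0.28)
V = 46.8 / 0.084
V = 557.14 L


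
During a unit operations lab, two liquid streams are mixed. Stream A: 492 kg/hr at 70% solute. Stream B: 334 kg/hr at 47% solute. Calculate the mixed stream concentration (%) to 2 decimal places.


Mass balance on solute: F1*x1 + F2*x2 = F3*x3
F3 = F1 + F2 = 492 + 334 = 826 kg/hr
x3 = (F1*x1 + F2*x2)/F3
x3 = (492*0.7 + 334*0.47) / 826
x3 = 60.70%


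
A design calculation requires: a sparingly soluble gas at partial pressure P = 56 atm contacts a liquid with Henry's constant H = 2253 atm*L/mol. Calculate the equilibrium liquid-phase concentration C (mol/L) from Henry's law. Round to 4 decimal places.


C = P / H
C = 56 / 2253
C = 0.0249 mol/L


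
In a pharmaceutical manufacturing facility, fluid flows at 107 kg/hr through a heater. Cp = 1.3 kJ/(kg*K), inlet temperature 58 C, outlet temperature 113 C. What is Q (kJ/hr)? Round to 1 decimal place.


Q = m_dot * Cp * (T2 - T1)
Q = 107 * 1.3 * (113 - 58)
Q = 107 * 1.3 * 55
Q = 7650.5 kJ/hr


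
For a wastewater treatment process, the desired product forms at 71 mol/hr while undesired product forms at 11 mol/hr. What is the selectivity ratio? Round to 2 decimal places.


S = desired product rate / undesired product rate
S = 71 / 11
S = 6.45


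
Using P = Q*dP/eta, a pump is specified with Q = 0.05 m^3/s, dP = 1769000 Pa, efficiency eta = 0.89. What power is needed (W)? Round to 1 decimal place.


P = Q * dP / eta
P = 0.05 * 1769000 / 0.89
P = 88450.0 / 0.89
P = 99382.0 W


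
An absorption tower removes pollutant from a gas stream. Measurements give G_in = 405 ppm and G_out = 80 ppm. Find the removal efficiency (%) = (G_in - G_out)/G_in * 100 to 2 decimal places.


Efficiency = (G_in - G_out) / G_in * 100%
Efficiency = (405 - 80) / 405 * 100
Efficiency = 325 / 405 * 100
Efficiency = 80.25%


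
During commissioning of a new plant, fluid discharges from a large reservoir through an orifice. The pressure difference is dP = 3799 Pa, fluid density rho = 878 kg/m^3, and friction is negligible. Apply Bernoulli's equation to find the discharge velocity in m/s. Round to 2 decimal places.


v = sqrt(2*dP/rho)
v = sqrt(2*3799/878)
v = sqrt(8.653759)
v = 2.94 m/s


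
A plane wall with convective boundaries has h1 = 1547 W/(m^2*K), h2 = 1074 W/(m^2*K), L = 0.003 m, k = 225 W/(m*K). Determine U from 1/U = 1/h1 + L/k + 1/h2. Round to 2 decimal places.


1/U = 1/h1 + L/k + 1/h2
1/U = 1/1547 + 0.003/225 + 1/1074
1/U = 0.0006464124 + 1.33333e-05 + 0.0009310987
1/U = 0.0015908444
U = 628.60 W/(m^2*K)


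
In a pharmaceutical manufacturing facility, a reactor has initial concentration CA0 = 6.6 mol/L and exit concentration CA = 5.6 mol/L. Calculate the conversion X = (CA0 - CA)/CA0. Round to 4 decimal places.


X = (CA0 - CA) / CA0
X = (6.6 - 5.6) / 6.6
X = 1.0 / 6.6
X = 0.1515


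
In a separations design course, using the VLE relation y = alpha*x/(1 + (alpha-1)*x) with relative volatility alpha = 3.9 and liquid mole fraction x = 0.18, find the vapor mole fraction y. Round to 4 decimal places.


y = alpha*x / (1 + (alpha-1)*x)
y = 3.9*0.18 / (1 + (3.9-1)*0.18)
y = 0.702 / (1 + 0.522)
y = 0.702 / 1.522
y = 0.4612


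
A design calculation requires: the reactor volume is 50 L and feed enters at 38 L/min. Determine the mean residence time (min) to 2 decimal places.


tau = V / v0
tau = 50 / 38
tau = 1.32 min


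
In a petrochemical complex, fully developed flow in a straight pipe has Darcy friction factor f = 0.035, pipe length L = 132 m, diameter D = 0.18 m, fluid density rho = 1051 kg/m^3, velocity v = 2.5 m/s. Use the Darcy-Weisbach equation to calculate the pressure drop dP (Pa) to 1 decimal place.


dP = f * (L/D) * (rho*v^2/2)
dP = 0.035 * (132/0.18) * (1051*2.5^2/2)
L/D = 733.33333333
rho*v^2/2 = 1051*6.25/2 = 3284.375
dP = 0.035 * 733.33333333 * 3284.375
dP = 84299.0 Pa


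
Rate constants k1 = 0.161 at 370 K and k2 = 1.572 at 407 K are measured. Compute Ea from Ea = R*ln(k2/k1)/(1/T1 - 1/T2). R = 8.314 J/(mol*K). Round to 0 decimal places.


Ea = R * ln(k2/k1) / (1/T1 - 1/T2)
ln(k2/k1) = ln(1.572/0.161) = 2.2786996
1/T1 - 1/T2 = 1/370 - 1/407 = 0.000245700246
Ea = 8.314 * 2.2786996 / 0.000245700246
Ea = 77107 J/mol


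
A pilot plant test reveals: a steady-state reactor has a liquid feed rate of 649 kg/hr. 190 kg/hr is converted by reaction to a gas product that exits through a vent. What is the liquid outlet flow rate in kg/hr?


Steady-state mass balance on the main outlet: F_out = F_in - F_removed
F_out = 649 - 190
F_out = 459 kg/hr


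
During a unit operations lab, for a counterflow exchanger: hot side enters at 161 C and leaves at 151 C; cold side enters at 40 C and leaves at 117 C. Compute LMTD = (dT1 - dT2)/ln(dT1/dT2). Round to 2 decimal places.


dT1 = Th_in - Tc_out = 161 - 117 = 44
dT2 = Th_out - Tc_in = 151 - 40 = 111
LMTD = (dT1 - dT2) / ln(dT1/dT2)
LMTD = (44 - 111) / ln(44/111)
LMTD = 72.41 K


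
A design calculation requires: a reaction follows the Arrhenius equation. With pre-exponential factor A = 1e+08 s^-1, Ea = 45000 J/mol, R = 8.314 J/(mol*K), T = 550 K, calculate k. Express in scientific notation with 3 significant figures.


k = A * exp(-Ea/(R*T))
k = 1e+08 * exp(-45000 / (8.314 * 550))
k = 1e+08 * exp(-9.841013)
k = 5.32e+03


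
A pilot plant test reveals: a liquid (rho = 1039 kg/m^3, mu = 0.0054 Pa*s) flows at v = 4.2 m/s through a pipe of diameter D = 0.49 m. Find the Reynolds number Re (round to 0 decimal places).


Re = rho * v * D / mu
Re = 1039 * 4.2 * 0.49 / 0.0054
Re = 2138.262 / 0.0054
Re = 395974


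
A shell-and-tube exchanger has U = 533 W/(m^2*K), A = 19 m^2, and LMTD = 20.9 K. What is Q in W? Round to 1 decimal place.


Q = U * A * LMTD
Q = 533 * 19 * 20.9
Q = 211654.3 W


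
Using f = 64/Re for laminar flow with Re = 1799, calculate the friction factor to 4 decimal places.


f = 64 / Re
f = 64 / 1799
f = 0.0356


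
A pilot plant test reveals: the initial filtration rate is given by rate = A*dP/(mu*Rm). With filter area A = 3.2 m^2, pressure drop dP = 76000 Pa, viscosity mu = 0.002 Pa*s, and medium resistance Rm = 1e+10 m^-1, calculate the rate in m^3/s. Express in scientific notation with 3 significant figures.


rate = A * dP / (mu * Rm)
rate = 3.2 * 76000 / (0.002 * 1e+10)
rate = 243200.0 / 2.000e+07
rate = 1.22e-02 m^3/s


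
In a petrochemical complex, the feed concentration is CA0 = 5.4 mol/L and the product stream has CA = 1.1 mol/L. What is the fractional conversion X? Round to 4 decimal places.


X = (CA0 - CA) / CA0
X = (5.4 - 1.1) / 5.4
X = 4.3 / 5.4
X = 0.7963


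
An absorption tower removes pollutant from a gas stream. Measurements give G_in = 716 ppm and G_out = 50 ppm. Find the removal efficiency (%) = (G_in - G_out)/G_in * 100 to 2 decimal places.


Efficiency = (G_in - G_out) / G_in * 100%
Efficiency = (716 - 50) / 716 * 100
Efficiency = 666 / 716 * 100
Efficiency = 93.02%


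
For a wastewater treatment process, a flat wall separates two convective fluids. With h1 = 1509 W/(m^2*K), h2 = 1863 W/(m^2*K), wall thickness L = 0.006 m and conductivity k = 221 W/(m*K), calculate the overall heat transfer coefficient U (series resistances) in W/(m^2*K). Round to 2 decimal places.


1/U = 1/h1 + L/k + 1/h2
1/U = 1/1509 + 0.006/221 + 1/1863
1/U = 0.0006626905 + 2.71493e-05 + 0.0005367687
1/U = 0.0012266085
U = 815.26 W/(m^2*K)


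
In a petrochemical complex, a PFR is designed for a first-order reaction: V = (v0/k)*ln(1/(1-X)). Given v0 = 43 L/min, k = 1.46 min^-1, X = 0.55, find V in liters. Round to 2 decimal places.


V = (v0/k) * ln(1/(1-X))
V = (43/1.46) * ln(1/(1-0.55))
V = 29.452055 * ln(2.222222)
V = 29.452055 * 0.798508
V = 23.52 L


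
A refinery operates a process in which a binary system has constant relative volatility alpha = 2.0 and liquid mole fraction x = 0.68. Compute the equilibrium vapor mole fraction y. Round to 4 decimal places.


y = alpha*x / (1 + (alpha-1)*x)
y = 2.0*0.68 / (1 + (2.0-1)*0.68)
y = 1.36 / (1 + 0.68)
y = 1.36 / 1.68
y = 0.8095


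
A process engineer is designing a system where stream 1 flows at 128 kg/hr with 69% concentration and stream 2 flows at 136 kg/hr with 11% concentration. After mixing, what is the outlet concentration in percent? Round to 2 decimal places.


Mass balance on solute: F1*x1 + F2*x2 = F3*x3
F3 = F1 + F2 = 128 + 136 = 264 kg/hr
x3 = (F1*x1 + F2*x2)/F3
x3 = (128*0.69 + 136*0.11) / 264
x3 = 39.12%


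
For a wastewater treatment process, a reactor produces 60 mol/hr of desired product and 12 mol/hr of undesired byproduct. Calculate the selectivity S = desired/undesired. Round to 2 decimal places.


S = desired product rate / undesired product rate
S = 60 / 12
S = 5.00


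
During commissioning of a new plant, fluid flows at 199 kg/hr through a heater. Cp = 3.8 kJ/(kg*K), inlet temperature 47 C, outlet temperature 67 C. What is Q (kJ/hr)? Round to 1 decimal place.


Q = m_dot * Cp * (T2 - T1)
Q = 199 * 3.8 * (67 - 47)
Q = 199 * 3.8 * 20
Q = 15124.0 kJ/hr


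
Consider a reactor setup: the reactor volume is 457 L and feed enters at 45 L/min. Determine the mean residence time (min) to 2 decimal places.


tau = V / v0
tau = 457 / 45
tau = 10.16 min


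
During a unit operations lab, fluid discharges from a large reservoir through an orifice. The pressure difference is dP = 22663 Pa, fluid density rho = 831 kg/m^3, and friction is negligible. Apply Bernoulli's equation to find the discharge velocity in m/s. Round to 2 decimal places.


v = sqrt(2*dP/rho)
v = sqrt(2*22663/831)
v = sqrt(54.543923)
v = 7.39 m/s


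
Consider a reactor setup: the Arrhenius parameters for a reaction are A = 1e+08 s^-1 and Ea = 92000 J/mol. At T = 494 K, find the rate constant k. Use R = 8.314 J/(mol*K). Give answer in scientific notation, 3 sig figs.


k = A * exp(-Ea/(R*T))
k = 1e+08 * exp(-92000 / (8.314 * 494))
k = 1e+08 * exp(-22.400146)
k = 1.87e-02


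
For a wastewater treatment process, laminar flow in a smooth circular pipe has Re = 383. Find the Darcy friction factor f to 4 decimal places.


f = 64 / Re
f = 64 / 383
f = 0.1671


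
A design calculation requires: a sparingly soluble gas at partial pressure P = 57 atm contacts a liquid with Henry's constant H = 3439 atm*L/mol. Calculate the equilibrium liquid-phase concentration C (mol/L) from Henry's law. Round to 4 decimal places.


C = P / H
C = 57 / 3439
C = 0.0166 mol/L


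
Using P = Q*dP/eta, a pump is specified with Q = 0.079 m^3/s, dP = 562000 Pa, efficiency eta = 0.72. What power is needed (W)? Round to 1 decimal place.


P = Q * dP / eta
P = 0.079 * 562000 / 0.72
P = 44398.0 / 0.72
P = 61663.9 W


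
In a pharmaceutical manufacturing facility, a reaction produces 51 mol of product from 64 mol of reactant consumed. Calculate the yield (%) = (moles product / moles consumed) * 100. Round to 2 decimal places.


Yield = (moles product / moles consumed) * 100%
Yield = (51 / 64) * 100
Yield = 0.7969 * 100
Yield = 79.69%


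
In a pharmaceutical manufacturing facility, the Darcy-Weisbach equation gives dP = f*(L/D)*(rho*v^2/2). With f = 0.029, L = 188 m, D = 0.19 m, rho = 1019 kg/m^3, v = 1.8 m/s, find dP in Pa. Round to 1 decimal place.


dP = f * (L/D) * (rho*v^2/2)
dP = 0.029 * (188/0.19) * (1019*1.8^2/2)
L/D = 989.47368421
rho*v^2/2 = 1019*3.24/2 = 1650.78
dP = 0.029 * 989.47368421 * 1650.78
dP = 47368.7 Pa


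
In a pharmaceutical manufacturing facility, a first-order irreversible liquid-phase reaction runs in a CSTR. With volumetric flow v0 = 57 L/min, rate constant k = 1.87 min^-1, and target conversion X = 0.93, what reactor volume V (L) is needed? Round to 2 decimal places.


V = v0 * X / (k * (1 - X))
V = 57 * 0.93 / (1.87 * (1 - 0.93))
V = 53.01 / (1.87 * 0.07)
V = 53.01 / 0.1309
V = 404.97 L


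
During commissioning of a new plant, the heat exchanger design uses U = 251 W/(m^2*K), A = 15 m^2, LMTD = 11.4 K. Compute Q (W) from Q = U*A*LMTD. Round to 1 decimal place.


Q = U * A * LMTD
Q = 251 * 15 * 11.4
Q = 42921.0 W


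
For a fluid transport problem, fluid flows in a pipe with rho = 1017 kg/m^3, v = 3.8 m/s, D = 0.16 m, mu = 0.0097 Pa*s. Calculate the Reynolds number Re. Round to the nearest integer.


Re = rho * v * D / mu
Re = 1017 * 3.8 * 0.16 / 0.0097
Re = 618.336 / 0.0097
Re = 63746


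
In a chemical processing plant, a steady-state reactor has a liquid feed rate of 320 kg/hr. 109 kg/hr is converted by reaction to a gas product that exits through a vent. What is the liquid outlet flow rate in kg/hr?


Steady-state mass balance on the main outlet: F_out = F_in - F_removed
F_out = 320 - 109
F_out = 211 kg/hr


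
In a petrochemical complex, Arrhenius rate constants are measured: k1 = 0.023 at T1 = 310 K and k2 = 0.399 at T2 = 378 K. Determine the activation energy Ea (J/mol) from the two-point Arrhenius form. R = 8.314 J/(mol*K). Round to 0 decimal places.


Ea = R * ln(k2/k1) / (1/T1 - 1/T2)
ln(k2/k1) = ln(0.399/0.023) = 2.8534672
1/T1 - 1/T2 = 1/310 - 1/378 = 0.000580303806
Ea = 8.314 * 2.8534672 / 0.000580303806
Ea = 40882 J/mol


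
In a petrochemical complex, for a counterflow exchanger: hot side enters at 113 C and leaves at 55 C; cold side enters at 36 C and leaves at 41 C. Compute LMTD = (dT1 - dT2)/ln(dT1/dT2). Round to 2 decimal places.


dT1 = Th_in - Tc_out = 113 - 41 = 72
dT2 = Th_out - Tc_in = 55 - 36 = 19
LMTD = (dT1 - dT2) / ln(dT1/dT2)
LMTD = (72 - 19) / ln(72/19)
LMTD = 39.78 K


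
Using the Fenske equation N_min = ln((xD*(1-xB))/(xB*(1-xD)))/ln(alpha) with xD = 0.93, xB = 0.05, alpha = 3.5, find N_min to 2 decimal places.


N_min = ln((xD*(1-xB))/(xB*(1-xD))) / ln(alpha)
Numerator inside ln: 0.8835 / 0.0035 = 252.428571
ln(252.428571) = 5.531128
ln(alpha) = ln(3.5) = 1.252763
N_min = 5.531128 / 1.252763 = 4.42


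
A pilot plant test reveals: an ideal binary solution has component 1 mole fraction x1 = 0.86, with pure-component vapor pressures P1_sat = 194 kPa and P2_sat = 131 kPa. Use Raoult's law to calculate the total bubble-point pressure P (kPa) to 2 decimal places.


P = x1*P1_sat + x2*P2_sat
x2 = 1 - x1 = 1 - 0.86 = 0.14
P = 0.86*194 + 0.14*131
P = 166.84 + 18.34
P = 185.18 kPa


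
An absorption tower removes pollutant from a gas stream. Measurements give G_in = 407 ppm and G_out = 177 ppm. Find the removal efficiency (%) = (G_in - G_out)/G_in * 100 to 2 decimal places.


Efficiency = (G_in - G_out) / G_in * 100%
Efficiency = (407 - 177) / 407 * 100
Efficiency = 230 / 407 * 100
Efficiency = 56.51%


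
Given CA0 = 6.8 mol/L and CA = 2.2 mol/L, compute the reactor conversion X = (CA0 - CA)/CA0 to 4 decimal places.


X = (CA0 - CA) / CA0
X = (6.8 - 2.2) / 6.8
X = 4.6 / 6.8
X = 0.6765


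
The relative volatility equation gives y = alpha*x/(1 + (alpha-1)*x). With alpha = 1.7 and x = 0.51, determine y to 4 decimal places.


y = alpha*x / (1 + (alpha-1)*x)
y = 1.7*0.51 / (1 + (1.7-1)*0.51)
y = 0.867 / (1 + 0.357)
y = 0.867 / 1.357
y = 0.6389


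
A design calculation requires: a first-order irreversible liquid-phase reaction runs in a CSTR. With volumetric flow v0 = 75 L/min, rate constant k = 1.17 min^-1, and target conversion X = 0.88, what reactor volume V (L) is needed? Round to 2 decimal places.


V = v0 * X / (k * (1 - X))
V = 75 * 0.88 / (1.17 * (1 - 0.88))
V = 66.0 / (1.17 * 0.12)
V = 66.0 / 0.1404
V = 470.09 L


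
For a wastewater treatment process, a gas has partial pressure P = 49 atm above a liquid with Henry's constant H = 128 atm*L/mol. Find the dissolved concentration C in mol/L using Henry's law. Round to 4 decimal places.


C = P / H
C = 49 / 128
C = 0.3828 mol/L


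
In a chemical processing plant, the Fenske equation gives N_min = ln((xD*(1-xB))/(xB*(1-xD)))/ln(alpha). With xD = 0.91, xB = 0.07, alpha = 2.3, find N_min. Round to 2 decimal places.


N_min = ln((xD*(1-xB))/(xB*(1-xD))) / ln(alpha)
Numerator inside ln: 0.8463 / 0.0063 = 134.333333
ln(134.333333) = 4.900324
ln(alpha) = ln(2.3) = 0.832909
N_min = 4.900324 / 0.832909 = 5.88


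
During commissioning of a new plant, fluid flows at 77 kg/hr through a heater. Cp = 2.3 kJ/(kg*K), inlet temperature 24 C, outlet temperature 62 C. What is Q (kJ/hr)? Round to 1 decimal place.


Q = m_dot * Cp * (T2 - T1)
Q = 77 * 2.3 * (62 - 24)
Q = 77 * 2.3 * 38
Q = 6729.8 kJ/hr


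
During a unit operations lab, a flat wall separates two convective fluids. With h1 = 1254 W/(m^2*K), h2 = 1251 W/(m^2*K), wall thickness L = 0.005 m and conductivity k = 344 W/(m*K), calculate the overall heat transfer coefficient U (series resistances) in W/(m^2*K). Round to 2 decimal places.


1/U = 1/h1 + L/k + 1/h2
1/U = 1/1254 + 0.005/344 + 1/1251
1/U = 0.0007974482 + 1.45349e-05 + 0.0007993605
1/U = 0.0016113436
U = 620.60 W/(m^2*K)


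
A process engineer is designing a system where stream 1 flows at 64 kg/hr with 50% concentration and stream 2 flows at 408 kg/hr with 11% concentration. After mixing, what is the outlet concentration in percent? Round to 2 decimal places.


Mass balance on solute: F1*x1 + F2*x2 = F3*x3
F3 = F1 + F2 = 64 + 408 = 472 kg/hr
x3 = (F1*x1 + F2*x2)/F3
x3 = (64*0.5 + 408*0.11) / 472
x3 = 16.29%


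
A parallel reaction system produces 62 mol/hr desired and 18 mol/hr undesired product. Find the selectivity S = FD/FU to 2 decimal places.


S = desired product rate / undesired product rate
S = 62 / 18
S = 3.44


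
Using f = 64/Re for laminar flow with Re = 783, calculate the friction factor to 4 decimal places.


f = 64 / Re
f = 64 / 783
f = 0.0817


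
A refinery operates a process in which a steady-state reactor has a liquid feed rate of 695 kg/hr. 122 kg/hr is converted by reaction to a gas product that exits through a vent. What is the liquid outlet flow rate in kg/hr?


Steady-state mass balance on the main outlet: F_out = F_in - F_removed
F_out = 695 - 122
F_out = 573 kg/hr


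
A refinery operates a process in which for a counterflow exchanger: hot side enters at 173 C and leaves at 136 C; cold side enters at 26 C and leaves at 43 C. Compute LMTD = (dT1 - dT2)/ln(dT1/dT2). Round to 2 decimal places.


dT1 = Th_in - Tc_out = 173 - 43 = 130
dT2 = Th_out - Tc_in = 136 - 26 = 110
LMTD = (dT1 - dT2) / ln(dT1/dT2)
LMTD = (130 - 110) / ln(130/110)
LMTD = 119.72 K


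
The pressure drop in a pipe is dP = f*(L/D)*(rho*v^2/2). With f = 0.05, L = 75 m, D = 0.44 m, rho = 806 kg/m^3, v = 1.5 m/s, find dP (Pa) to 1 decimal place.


dP = f * (L/D) * (rho*v^2/2)
dP = 0.05 * (75/0.44) * (806*1.5^2/2)
L/D = 170.45454545
rho*v^2/2 = 806*2.25/2 = 906.75
dP = 0.05 * 170.45454545 * 906.75
dP = 7728.0 Pa


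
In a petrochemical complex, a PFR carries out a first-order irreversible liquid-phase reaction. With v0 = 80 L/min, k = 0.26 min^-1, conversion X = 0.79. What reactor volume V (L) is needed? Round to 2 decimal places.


V = (v0/k) * ln(1/(1-X))
V = (80/0.26) * ln(1/(1-0.79))
V = 307.692308 * ln(4.761905)
V = 307.692308 * 1.560648
V = 480.20 L


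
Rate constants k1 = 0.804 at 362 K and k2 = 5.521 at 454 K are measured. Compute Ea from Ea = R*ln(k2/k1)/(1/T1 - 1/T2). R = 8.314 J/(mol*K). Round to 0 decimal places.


Ea = R * ln(k2/k1) / (1/T1 - 1/T2)
ln(k2/k1) = ln(5.521/0.804) = 1.926715
1/T1 - 1/T2 = 1/362 - 1/454 = 0.000559787767
Ea = 8.314 * 1.926715 / 0.000559787767
Ea = 28616 J/mol


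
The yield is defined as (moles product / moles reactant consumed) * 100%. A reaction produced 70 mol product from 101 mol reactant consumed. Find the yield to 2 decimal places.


Yield = (moles product / moles consumed) * 100%
Yield = (70 / 101) * 100
Yield = 0.6931 * 100
Yield = 69.31%


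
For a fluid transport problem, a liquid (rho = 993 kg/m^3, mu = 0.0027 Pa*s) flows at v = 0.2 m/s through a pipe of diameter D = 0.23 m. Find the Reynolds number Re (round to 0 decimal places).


Re = rho * v * D / mu
Re = 993 * 0.2 * 0.23 / 0.0027
Re = 45.678 / 0.0027
Re = 16918


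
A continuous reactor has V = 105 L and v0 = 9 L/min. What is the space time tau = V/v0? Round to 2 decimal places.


tau = V / v0
tau = 105 / 9
tau = 11.67 min


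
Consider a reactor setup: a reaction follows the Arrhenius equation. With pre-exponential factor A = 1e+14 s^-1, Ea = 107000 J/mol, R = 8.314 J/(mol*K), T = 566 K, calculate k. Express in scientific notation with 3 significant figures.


k = A * exp(-Ea/(R*T))
k = 1e+14 * exp(-107000 / (8.314 * 566))
k = 1e+14 * exp(-22.738265)
k = 1.33e+04


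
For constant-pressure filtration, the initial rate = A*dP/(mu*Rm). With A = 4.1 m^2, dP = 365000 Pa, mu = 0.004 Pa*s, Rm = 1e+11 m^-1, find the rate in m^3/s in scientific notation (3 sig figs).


rate = A * dP / (mu * Rm)
rate = 4.1 * 365000 / (0.004 * 1e+11)
rate = 1496500.0 / 4.000e+08
rate = 3.74e-03 m^3/s


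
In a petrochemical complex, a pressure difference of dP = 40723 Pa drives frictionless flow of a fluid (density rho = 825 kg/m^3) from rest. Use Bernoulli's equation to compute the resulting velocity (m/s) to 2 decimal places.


v = sqrt(2*dP/rho)
v = sqrt(2*40723/825)
v = sqrt(98.722424)
v = 9.94 m/s


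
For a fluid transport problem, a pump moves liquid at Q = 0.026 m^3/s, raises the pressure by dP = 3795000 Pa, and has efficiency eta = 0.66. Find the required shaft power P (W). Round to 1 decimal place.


P = Q * dP / eta
P = 0.026 * 3795000 / 0.66
P = 98670.0 / 0.66
P = 149500.0 W


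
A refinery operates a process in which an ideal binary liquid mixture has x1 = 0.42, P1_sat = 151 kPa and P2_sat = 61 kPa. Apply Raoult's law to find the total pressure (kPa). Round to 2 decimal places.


P = x1*P1_sat + x2*P2_sat
x2 = 1 - x1 = 1 - 0.42 = 0.58
P = 0.42*151 + 0.58*61
P = 63.42 + 35.38
P = 98.80 kPa


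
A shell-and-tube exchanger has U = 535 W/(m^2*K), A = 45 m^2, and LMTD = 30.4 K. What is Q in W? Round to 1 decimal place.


Q = U * A * LMTD
Q = 535 * 45 * 30.4
Q = 731880.0 W


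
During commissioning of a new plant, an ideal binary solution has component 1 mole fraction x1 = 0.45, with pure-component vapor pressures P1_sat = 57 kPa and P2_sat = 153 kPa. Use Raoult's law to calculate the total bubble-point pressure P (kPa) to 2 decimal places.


P = x1*P1_sat + x2*P2_sat
x2 = 1 - x1 = 1 - 0.45 = 0.55
P = 0.45*57 + 0.55*153
P = 25.65 + 84.15
P = 109.80 kPa


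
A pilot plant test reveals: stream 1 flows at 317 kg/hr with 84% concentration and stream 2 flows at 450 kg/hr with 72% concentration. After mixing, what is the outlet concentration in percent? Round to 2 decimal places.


Mass balance on solute: F1*x1 + F2*x2 = F3*x3
F3 = F1 + F2 = 317 + 450 = 767 kg/hr
x3 = (F1*x1 + F2*x2)/F3
x3 = (317*0.84 + 450*0.72) / 767
x3 = 76.96%


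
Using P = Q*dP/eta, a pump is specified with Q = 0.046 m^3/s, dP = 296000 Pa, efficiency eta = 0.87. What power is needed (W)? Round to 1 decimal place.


P = Q * dP / eta
P = 0.046 * 296000 / 0.87
P = 13616.0 / 0.87
P = 15650.6 W


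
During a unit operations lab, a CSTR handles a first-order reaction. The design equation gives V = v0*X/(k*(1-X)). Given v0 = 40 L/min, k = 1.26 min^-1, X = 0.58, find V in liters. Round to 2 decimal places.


V = v0 * X / (k * (1 - X))
V = 40 * 0.58 / (1.26 * (1 - 0.58))
V = 23.2 / (1.26 * 0.42)
V = 23.2 / 0.5292
V = 43.84 L


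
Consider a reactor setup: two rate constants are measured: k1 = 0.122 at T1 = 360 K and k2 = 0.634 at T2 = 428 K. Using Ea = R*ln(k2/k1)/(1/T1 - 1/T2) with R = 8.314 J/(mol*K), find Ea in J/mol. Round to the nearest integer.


Ea = R * ln(k2/k1) / (1/T1 - 1/T2)
ln(k2/k1) = ln(0.634/0.122) = 1.6480279
1/T1 - 1/T2 = 1/360 - 1/428 = 0.00044132918
Ea = 8.314 * 1.6480279 / 0.00044132918
Ea = 31046 J/mol


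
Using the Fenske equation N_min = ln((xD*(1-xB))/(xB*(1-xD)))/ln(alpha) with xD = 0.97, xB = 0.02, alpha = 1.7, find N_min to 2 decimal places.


N_min = ln((xD*(1-xB))/(xB*(1-xD))) / ln(alpha)
Numerator inside ln: 0.9506 / 0.0006 = 1584.333333
ln(1584.333333) = 7.367919
ln(alpha) = ln(1.7) = 0.530628
N_min = 7.367919 / 0.530628 = 13.89


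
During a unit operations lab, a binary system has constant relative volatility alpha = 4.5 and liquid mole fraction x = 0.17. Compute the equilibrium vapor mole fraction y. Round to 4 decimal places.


y = alpha*x / (1 + (alpha-1)*x)
y = 4.5*0.17 / (1 + (4.5-1)*0.17)
y = 0.765 / (1 + 0.595)
y = 0.765 / 1.595
y = 0.4796


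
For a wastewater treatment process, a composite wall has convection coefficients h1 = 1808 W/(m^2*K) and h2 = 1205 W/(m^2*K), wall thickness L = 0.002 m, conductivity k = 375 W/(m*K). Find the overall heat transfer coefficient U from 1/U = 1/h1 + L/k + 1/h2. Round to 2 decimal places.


1/U = 1/h1 + L/k + 1/h2
1/U = 1/1808 + 0.002/375 + 1/1205
1/U = 0.0005530973 + 5.3333e-06 + 0.0008298755
1/U = 0.0013883061
U = 720.30 W/(m^2*K)


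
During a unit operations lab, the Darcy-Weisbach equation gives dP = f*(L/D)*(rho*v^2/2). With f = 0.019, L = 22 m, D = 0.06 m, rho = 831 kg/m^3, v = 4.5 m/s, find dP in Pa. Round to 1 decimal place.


dP = f * (L/D) * (rho*v^2/2)
dP = 0.019 * (22/0.06) * (831*4.5^2/2)
L/D = 366.66666667
rho*v^2/2 = 831*20.25/2 = 8413.875
dP = 0.019 * 366.66666667 * 8413.875
dP = 58616.7 Pa


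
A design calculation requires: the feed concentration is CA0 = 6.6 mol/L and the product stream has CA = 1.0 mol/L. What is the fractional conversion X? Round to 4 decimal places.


X = (CA0 - CA) / CA0
X = (6.6 - 1.0) / 6.6
X = 5.6 / 6.6
X = 0.8485


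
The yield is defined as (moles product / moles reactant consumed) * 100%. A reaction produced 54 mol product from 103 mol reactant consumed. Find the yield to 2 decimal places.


Yield = (moles product / moles consumed) * 100%
Yield = (54 / 103) * 100
Yield = 0.5243 * 100
Yield = 52.43%


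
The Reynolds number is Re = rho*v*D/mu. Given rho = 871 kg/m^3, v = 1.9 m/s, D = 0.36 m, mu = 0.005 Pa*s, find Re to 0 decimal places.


Re = rho * v * D / mu
Re = 871 * 1.9 * 0.36 / 0.005
Re = 595.764 / 0.005
Re = 119153


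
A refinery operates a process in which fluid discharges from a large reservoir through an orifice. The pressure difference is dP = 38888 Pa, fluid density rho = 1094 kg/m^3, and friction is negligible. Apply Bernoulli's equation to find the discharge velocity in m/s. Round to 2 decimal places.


v = sqrt(2*dP/rho)
v = sqrt(2*38888/1094)
v = sqrt(71.093236)
v = 8.43 m/s


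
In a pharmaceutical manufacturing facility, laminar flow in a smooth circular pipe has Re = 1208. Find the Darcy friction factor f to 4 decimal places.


f = 64 / Re
f = 64 / 1208
f = 0.0530


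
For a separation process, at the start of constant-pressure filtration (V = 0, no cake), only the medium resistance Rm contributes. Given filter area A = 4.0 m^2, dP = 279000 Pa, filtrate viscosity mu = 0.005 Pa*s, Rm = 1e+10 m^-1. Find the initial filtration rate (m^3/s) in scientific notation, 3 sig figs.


rate = A * dP / (mu * Rm)
rate = 4.0 * 279000 / (0.005 * 1e+10)
rate = 1116000.0 / 5.000e+07
rate = 2.23e-02 m^3/s


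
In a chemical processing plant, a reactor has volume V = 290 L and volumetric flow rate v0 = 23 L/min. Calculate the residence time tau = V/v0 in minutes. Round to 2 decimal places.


tau = V / v0
tau = 290 / 23
tau = 12.61 min


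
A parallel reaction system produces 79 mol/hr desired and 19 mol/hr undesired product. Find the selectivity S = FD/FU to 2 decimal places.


S = desired product rate / undesired product rate
S = 79 / 19
S = 4.16


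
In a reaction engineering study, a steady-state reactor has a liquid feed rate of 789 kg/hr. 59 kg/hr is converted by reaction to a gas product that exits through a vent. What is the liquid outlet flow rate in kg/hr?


Steady-state mass balance on the main outlet: F_out = F_in - F_removed
F_out = 789 - 59
F_out = 730 kg/hr


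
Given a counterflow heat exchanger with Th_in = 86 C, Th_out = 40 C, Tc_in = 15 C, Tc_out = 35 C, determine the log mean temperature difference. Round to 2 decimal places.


dT1 = Th_in - Tc_out = 86 - 35 = 51
dT2 = Th_out - Tc_in = 40 - 15 = 25
LMTD = (dT1 - dT2) / ln(dT1/dT2)
LMTD = (51 - 25) / ln(51/25)
LMTD = 36.47 K


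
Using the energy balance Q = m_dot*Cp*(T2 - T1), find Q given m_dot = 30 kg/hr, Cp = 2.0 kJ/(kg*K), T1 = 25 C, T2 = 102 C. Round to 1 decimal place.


Q = m_dot * Cp * (T2 - T1)
Q = 30 * 2.0 * (102 - 25)
Q = 30 * 2.0 * 77
Q = 4620.0 kJ/hr


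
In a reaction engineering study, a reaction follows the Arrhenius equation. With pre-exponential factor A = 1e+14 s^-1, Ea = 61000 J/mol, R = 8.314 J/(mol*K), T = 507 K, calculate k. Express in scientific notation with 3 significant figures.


k = A * exp(-Ea/(R*T))
k = 1e+14 * exp(-61000 / (8.314 * 507))
k = 1e+14 * exp(-14.471444)
k = 5.19e+07


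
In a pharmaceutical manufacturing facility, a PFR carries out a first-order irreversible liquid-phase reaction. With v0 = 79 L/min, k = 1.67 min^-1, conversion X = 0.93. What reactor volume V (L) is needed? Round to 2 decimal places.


V = (v0/k) * ln(1/(1-X))
V = (79/1.67) * ln(1/(1-0.93))
V = 47.305389 * ln(14.285714)
V = 47.305389 * 2.65926
V = 125.80 L


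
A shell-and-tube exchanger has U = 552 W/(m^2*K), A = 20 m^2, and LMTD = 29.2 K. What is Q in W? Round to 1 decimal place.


Q = U * A * LMTD
Q = 552 * 20 * 29.2
Q = 322368.0 W


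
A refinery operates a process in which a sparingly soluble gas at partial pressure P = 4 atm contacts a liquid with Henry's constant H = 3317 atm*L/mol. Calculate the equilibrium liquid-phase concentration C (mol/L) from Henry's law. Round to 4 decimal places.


C = P / H
C = 4 / 3317
C = 0.0012 mol/L


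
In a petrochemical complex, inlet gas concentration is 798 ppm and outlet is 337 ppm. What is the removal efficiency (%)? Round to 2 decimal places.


Efficiency = (G_in - G_out) / G_in * 100%
Efficiency = (798 - 337) / 798 * 100
Efficiency = 461 / 798 * 100
Efficiency = 57.77%


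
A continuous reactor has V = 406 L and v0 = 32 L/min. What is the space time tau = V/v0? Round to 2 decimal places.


tau = V / v0
tau = 406 / 32
tau = 12.69 min
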